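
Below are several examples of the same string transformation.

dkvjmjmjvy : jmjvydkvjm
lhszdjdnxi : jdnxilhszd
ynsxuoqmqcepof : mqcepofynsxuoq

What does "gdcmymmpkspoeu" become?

The pattern: swap the front and back halves of the string.
"gdcmymmpkspoeu" → "pkspoeugdcmymm".

pkspoeugdcmymm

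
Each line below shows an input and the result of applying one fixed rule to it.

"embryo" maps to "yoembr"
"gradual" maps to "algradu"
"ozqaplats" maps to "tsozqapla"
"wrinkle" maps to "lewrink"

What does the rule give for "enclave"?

veencla

The rule is to move the last 2 characters to the front (rotate right by 2).
Applying that to "enclave" gives "veencla".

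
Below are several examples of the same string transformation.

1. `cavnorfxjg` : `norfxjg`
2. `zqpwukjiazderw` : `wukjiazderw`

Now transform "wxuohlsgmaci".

ohlsgmaci

Looking at the pairs, the operation is to delete the first 3 characters.
Applying that to "wxuohlsgmaci" gives "ohlsgmaci".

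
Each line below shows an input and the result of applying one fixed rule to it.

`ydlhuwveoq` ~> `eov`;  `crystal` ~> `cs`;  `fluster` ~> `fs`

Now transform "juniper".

ip

What's happening: sort the characters into alphabetical order, then keep one character in every 3, starting at position 2 (positions 2nd, 5th, 8th, ...).
So "juniper" becomes "ip".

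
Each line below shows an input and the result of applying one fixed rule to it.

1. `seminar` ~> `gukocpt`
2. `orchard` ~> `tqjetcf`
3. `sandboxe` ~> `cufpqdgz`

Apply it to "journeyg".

The transformation: shift every letter 2 places forward in the alphabet (wrapping around), then swap each adjacent pair of characters (1↔2, 3↔4, ...).
On "journeyg": the first step gives "lqwtpgai", and the second then gives "qltwgpia".

qltwgpia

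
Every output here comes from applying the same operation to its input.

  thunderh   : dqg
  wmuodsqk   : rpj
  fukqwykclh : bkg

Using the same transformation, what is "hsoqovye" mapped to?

uxd

Rule — shift every letter 1 place backward in the alphabet (wrapping around), then keep only the last 3 characters.
For "hsoqovye" the result is "uxd".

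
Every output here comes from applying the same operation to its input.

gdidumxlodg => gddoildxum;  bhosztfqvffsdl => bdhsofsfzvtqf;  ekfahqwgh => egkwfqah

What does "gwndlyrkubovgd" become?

The rule is to delete the last character, then take characters alternately from the front and the back (1st, last, 2nd, 2nd-last, ...).
Working it through for "gwndlyrkubovgd": intermediate "gwndlyrkubovg", final "ggwvnodbluykr".
(Check on "gdidumxlodg": → "gdidumxlod" → "gddoildxum" ✓)

ggwvnodbluykr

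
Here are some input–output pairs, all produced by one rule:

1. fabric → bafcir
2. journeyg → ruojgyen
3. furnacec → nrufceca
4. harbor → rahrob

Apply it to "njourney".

What's happening: swap the front and back halves of the string, then reverse the string.
Applying both steps to "njourney": "rneynjou", then "uojnyenr".
(Check on "harbor": → "borhar" → "rahrob" ✓)

uojnyenr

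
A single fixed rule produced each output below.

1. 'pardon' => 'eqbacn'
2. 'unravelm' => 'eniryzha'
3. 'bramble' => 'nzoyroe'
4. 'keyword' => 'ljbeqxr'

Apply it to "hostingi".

In each case the input is transformed by: shift every letter 13 places forward in the alphabet (wrapping around) — i.e. ROT13, then move the first 2 characters to the end (rotate left by 2).
For "hostingi", step one produces "ubfgvatv"; step two turns that into "fgvatvub".

fgvatvub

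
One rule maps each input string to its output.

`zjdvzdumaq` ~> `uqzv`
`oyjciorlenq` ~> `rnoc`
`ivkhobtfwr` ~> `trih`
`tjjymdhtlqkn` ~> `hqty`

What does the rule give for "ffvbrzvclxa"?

vxfb

The rule is to keep one character in every 3, starting at position 1 (positions 1st, 4th, 7th, ...), then swap the front and back halves of the string.
For "ffvbrzvclxa", step one produces "fbvx"; step two turns that into "vxfb".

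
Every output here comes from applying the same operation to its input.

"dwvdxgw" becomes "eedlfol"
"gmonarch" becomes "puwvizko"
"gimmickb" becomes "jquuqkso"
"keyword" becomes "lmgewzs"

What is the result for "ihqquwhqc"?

kpyycepyq

The rule is to shift every letter 8 places forward in the alphabet (wrapping around), then swap the first and last characters.
On "ihqquwhqc": the first step gives "qpyycepyk", and the second then gives "kpyycepyq".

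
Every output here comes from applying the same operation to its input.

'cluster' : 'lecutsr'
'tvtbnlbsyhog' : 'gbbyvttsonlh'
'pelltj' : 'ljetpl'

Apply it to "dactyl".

What's happening: sort the characters into reverse alphabetical order, then move the last 3 characters to the front (rotate right by 3).
Applying both steps to "dactyl": "ytldca", then "dcaytl".
(Check on "tvtbnlbsyhog": → "yvttsonlhgbb" → "gbbyvttsonlh" ✓)

dcaytl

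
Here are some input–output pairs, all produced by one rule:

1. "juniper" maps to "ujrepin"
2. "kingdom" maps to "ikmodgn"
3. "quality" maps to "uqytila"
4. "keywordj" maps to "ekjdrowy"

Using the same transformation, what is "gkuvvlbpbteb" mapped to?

kgbetbpblvvu

Rule — reverse the string, then move the last 2 characters to the front (rotate right by 2).
On "gkuvvlbpbteb": the first step gives "betbpblvvukg", and the second then gives "kgbetbpblvvu".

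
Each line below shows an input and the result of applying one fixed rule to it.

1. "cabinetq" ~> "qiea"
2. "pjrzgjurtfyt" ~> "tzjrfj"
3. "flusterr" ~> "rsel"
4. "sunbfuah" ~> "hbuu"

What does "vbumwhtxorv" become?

Rule — keep every other character starting from the second (positions 2nd, 4th, 6th, ...), then swap the first and last characters.
"vbumwhtxorv" → "rmhxb".

rmhxb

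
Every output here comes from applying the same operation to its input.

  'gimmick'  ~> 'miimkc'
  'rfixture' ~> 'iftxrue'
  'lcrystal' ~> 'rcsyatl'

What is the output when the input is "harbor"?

In each case the input is transformed by: delete the first character, then swap each adjacent pair of characters (1↔2, 3↔4, ...).
For "harbor", step one produces "arbor"; step two turns that into "raobr".
(Check on "gimmick": → "immick" → "miimkc" ✓)

raobr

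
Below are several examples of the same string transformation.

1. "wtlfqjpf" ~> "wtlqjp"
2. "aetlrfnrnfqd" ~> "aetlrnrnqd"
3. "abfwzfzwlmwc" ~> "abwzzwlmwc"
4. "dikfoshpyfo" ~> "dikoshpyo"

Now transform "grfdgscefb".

Each output is the input with this applied: remove every "f".
On "grfdgscefb" that produces "grdgsceb".

grdgsceb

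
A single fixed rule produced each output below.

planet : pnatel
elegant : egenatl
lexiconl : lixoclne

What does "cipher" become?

What's happening: swap each adjacent pair of characters (1↔2, 3↔4, ...), then move the first character to the end.
For "cipher", step one produces "ichpre"; step two turns that into "chprei".

chprei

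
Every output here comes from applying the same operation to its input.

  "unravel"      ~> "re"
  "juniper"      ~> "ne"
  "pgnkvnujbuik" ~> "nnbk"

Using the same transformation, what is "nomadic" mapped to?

The transformation: keep one character in every 3, starting at position 3 (positions 3rd, 6th, 9th, ...).
On "nomadic" that produces "mi".

mi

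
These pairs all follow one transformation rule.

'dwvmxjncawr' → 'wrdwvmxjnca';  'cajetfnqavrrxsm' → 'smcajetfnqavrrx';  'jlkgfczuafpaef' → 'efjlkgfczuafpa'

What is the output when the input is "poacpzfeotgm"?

Looking at the pairs, the operation is to move the last 2 characters to the front (rotate right by 2).
On "poacpzfeotgm" that produces "gmpoacpzfeot".

gmpoacpzfeot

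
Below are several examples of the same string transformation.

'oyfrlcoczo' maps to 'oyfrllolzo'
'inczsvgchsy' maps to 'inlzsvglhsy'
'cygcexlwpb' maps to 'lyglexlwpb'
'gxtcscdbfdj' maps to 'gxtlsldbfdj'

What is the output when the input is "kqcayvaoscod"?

Looking at the pairs, the operation is to replace every "c" with "l".
"kqcayvaoscod" → "kqlayvaoslod".

kqlayvaoslod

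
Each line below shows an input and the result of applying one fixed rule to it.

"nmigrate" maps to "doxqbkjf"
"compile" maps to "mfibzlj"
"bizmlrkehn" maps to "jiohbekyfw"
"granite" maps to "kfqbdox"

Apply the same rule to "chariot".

oflqzex

Looking at the pairs, the operation is to shift every letter 3 places backward in the alphabet (wrapping around), then move the first 3 characters to the end (rotate left by 3).
So "chariot" becomes "oflqzex".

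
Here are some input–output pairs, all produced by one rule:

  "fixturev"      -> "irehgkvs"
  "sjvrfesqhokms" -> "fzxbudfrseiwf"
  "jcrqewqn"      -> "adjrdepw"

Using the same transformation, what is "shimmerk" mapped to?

The transformation: reverse the string, then shift every letter 13 places forward in the alphabet (wrapping around) — i.e. ROT13.
Applying both steps to "shimmerk": "kremmihs", then "xerzzvuf".
(Check on "jcrqewqn": → "nqweqrcj" → "adjrdepw" ✓)

xerzzvuf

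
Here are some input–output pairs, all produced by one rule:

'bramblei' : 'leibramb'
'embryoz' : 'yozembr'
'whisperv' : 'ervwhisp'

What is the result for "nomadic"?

dicnoma

Looking at the pairs, the operation is to move the last 3 characters to the front (rotate right by 3).
For "nomadic" the result is "dicnoma".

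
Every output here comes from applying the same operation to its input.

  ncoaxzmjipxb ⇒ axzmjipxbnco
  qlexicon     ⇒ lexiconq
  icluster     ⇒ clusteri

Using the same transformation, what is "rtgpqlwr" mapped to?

tgpqlwrr

What's happening: move the last 3 characters to the front (rotate right by 3), then swap the front and back halves of the string.
Applying both steps to "rtgpqlwr": "lwrrtgpq", then "tgpqlwrr".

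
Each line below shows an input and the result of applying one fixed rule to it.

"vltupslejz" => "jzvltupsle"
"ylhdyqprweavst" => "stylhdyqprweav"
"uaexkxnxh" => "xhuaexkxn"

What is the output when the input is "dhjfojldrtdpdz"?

dzdhjfojldrtdp

The pattern: move the last 2 characters to the front (rotate right by 2).
Applying that to "dhjfojldrtdpdz" gives "dzdhjfojldrtdp".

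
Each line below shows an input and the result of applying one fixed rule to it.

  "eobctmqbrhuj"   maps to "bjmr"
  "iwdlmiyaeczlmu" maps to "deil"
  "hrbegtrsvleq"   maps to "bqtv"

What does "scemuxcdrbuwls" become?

erwx

The transformation: keep one character in every 3, starting at position 3 (positions 3rd, 6th, 9th, ...), then sort the characters into alphabetical order.
On "scemuxcdrbuwls": the first step gives "exrw", and the second then gives "erwx".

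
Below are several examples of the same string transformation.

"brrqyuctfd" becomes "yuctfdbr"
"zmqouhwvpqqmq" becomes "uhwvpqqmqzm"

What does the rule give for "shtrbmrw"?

bmrwsh

Rule — move the first 2 characters to the end (rotate left by 2), then delete the first 2 characters.
Working it through for "shtrbmrw": intermediate "trbmrwsh", final "bmrwsh".
(Check on "brrqyuctfd": → "rqyuctfdbr" → "yuctfdbr" ✓)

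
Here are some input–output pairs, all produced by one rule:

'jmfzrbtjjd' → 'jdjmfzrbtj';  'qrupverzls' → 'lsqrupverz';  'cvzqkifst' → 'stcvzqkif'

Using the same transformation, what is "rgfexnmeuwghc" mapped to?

Each output is the input with this applied: move the last 2 characters to the front (rotate right by 2).
On "rgfexnmeuwghc" that produces "hcrgfexnmeuwg".

hcrgfexnmeuwg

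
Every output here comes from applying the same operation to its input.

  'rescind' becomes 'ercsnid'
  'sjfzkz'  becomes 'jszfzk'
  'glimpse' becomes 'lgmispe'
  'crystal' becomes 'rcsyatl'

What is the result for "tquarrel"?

In each case the input is transformed by: swap each adjacent pair of characters (1↔2, 3↔4, ...).
So "tquarrel" becomes "qtaurrle".

qtaurrle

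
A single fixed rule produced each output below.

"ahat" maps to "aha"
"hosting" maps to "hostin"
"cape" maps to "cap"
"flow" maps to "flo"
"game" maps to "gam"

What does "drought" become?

drough

The pattern: delete the last character.
Applying that to "drought" gives "drough".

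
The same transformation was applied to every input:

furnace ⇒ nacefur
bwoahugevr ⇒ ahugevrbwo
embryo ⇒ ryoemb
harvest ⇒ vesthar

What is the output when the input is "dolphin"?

phindol

What's happening: move the first 3 characters to the end (rotate left by 3).
"dolphin" → "phindol".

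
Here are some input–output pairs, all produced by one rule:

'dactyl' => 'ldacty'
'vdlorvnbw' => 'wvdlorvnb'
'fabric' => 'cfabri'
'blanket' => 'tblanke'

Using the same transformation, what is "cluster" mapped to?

The rule is to move the last character to the front.
Doing the same to "cluster": "rcluste".

rcluste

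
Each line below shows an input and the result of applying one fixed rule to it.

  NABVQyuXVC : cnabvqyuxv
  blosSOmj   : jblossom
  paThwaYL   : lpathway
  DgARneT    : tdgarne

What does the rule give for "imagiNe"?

The rule is to move the last character to the front, then convert every letter to lowercase.
Applying both steps to "imagiNe": "eimagiN", then "eimagin".

eimagin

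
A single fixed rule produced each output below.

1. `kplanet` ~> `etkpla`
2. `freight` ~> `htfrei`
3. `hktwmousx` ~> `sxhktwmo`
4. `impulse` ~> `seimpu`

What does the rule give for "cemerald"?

ldcemer

The transformation: move the last 3 characters to the front (rotate right by 3), then delete the first character.
For "cemerald" the result is "ldcemer".
(Check on "kplanet": → "netkpla" → "etkpla" ✓)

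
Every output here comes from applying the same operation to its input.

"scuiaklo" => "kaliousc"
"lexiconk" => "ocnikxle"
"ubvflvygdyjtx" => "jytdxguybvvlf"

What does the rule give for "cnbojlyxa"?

ylxjaocbn

In each case the input is transformed by: move the last 3 characters to the front (rotate right by 3), then take characters alternately from the front and the back (1st, last, 2nd, 2nd-last, ...).
"cnbojlyxa" → "yxacnbojl" → "ylxjaocbn".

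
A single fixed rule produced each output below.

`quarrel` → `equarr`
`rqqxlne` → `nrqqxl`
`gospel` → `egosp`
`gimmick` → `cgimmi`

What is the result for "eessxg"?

Rule — delete the last character, then move the last character to the front.
"eessxg" → "eessx" → "xeess".

xeess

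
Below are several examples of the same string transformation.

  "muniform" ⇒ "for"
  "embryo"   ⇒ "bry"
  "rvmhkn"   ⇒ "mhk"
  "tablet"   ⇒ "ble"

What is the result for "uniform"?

for

Each output is the input with this applied: move the last character to the front, then keep only the last 3 characters.
For "uniform", step one produces "munifor"; step two turns that into "for".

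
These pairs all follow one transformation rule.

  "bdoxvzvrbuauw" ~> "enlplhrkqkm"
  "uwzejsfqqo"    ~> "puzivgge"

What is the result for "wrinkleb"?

What's happening: delete the first 2 characters, then shift every letter 10 places backward in the alphabet (wrapping around).
So "wrinkleb" becomes "ydabur".

ydabur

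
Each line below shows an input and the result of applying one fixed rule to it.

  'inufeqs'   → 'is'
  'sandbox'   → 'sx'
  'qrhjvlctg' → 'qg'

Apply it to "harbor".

Rule — take characters alternately from the front and the back (1st, last, 2nd, 2nd-last, ...), then keep only the first 2 characters.
Starting from "harbor": after the first operation, "hraorb"; after the second, "hr".
(Check on "sandbox": → "sxaonbd" → "sx" ✓)

hr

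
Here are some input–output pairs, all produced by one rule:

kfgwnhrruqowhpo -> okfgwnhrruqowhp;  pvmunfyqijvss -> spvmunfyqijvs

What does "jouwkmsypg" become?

gjouwkmsyp

The pattern: move the last character to the front.
Doing the same to "jouwkmsypg": "gjouwkmsyp".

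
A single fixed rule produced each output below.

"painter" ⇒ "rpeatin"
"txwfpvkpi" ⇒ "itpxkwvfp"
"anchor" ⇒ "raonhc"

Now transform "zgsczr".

rzzgcs

The rule is to take characters alternately from the front and the back (1st, last, 2nd, 2nd-last, ...), then swap each adjacent pair of characters (1↔2, 3↔4, ...).
Working it through for "zgsczr": intermediate "zrgzsc", final "rzzgcs".
(Check on "painter": → "praeitn" → "rpeatin" ✓)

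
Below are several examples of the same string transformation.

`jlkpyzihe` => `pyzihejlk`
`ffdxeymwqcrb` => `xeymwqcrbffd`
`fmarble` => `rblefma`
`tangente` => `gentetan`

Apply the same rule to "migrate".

In each case the input is transformed by: move the first 3 characters to the end (rotate left by 3).
So "migrate" becomes "ratemig".

ratemig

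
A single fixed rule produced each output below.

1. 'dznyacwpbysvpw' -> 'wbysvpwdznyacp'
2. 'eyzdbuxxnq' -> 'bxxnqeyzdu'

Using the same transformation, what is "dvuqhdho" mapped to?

The transformation: swap the front and back halves of the string, then swap the first and last characters.
Working it through for "dvuqhdho": intermediate "hdhodvuq", final "qdhodvuh".

qdhodvuh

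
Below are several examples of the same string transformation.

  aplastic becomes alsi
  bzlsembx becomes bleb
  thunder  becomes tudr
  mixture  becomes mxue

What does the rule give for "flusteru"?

The transformation: keep every other character starting from the first (positions 1st, 3rd, 5th, ...).
Applying that to "flusteru" gives "futr".

futr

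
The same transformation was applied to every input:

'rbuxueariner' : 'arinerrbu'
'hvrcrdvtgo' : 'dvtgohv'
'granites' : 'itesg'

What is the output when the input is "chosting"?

tingc

In each case the input is transformed by: swap the front and back halves of the string, then delete the last 3 characters.
Working it through for "chosting": intermediate "tingchos", final "tingc".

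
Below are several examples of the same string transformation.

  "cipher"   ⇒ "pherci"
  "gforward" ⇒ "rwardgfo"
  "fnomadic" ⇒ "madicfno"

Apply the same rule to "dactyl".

Looking at the pairs, the operation is to move the last character to the front, then swap the front and back halves of the string.
Starting from "dactyl": after the first operation, "ldacty"; after the second, "ctylda".

ctylda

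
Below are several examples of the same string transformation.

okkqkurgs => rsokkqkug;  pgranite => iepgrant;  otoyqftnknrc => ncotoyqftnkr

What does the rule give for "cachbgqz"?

gzcachbq

Looking at the pairs, the operation is to move the last 2 characters to the front (rotate right by 2), then swap the first and last characters.
Applying both steps to "cachbgqz": "qzcachbg", then "gzcachbq".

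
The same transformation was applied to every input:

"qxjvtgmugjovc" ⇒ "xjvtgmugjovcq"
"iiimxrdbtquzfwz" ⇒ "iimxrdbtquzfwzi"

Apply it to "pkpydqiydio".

kpydqiydiop

Rule — move the first character to the end.
"pkpydqiydio" → "kpydqiydiop".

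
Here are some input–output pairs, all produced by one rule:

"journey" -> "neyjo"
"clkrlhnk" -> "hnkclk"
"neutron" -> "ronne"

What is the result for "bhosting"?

ingbho

The transformation: move the last 3 characters to the front (rotate right by 3), then delete the last 2 characters.
Working it through for "bhosting": intermediate "ingbhost", final "ingbho".
(Check on "clkrlhnk": → "hnkclkrl" → "hnkclk" ✓)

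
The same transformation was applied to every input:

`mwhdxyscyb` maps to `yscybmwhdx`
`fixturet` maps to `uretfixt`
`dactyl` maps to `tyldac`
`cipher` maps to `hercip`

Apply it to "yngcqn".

The pattern: swap the front and back halves of the string.
Doing the same to "yngcqn": "cqnyng".

cqnyng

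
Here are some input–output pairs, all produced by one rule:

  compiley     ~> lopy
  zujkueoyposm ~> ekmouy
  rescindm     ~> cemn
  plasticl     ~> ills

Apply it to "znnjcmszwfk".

fjmnz

What's happening: keep every other character starting from the second (positions 2nd, 4th, 6th, ...), then sort the characters into alphabetical order.
On "znnjcmszwfk": the first step gives "njmzf", and the second then gives "fjmnz".
(Check on "plasticl": → "lsil" → "ills" ✓)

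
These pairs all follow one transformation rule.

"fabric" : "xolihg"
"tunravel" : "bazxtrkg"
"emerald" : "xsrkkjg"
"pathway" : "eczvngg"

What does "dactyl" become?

What's happening: sort the characters into reverse alphabetical order, then shift every letter 6 places forward in the alphabet (wrapping around).
Working it through for "dactyl": intermediate "ytldca", final "ezrjig".

ezrjig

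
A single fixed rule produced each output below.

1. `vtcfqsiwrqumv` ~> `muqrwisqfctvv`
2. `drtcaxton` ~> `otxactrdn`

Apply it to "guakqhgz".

Rule — move the last character to the front, then reverse the string.
"guakqhgz" → "ghqkaugz".

ghqkaugz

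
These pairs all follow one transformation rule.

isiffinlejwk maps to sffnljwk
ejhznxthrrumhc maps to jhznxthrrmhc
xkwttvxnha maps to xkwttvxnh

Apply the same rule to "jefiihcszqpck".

jfhcszqpck

Looking at the pairs, the operation is to remove every vowel.
For "jefiihcszqpck" the result is "jfhcszqpck".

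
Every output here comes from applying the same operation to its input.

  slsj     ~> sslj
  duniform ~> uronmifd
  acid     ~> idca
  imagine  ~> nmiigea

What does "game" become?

The rule is to sort the characters into reverse alphabetical order.
So "game" becomes "mgea".

mgea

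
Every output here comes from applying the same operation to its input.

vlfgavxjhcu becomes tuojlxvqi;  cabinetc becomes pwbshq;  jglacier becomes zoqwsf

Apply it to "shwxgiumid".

kluwiawr

The rule is to shift every letter 12 places backward in the alphabet (wrapping around), then delete the first 2 characters.
For "shwxgiumid" the result is "kluwiawr".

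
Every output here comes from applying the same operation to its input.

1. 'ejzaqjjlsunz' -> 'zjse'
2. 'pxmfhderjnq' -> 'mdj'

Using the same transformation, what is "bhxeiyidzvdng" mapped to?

The transformation: swap the first and last characters, then keep one character in every 3, starting at position 3 (positions 3rd, 6th, 9th, ...).
Applying that to "bhxeiyidzvdng" gives "xyzn".

xyzn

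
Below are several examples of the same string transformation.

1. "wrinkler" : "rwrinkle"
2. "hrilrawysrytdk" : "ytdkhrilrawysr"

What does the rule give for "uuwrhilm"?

muuwrhil

Looking at the pairs, the operation is to swap the front and back halves of the string, then move the first 3 characters to the end (rotate left by 3).
Working it through for "uuwrhilm": intermediate "hilmuuwr", final "muuwrhil".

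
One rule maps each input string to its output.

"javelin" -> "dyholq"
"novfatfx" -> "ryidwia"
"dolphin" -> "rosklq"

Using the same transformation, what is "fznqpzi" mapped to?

cqtscl

Each output is the input with this applied: delete the first character, then shift every letter 3 places forward in the alphabet (wrapping around).
For "fznqpzi", step one produces "znqpzi"; step two turns that into "cqtscl".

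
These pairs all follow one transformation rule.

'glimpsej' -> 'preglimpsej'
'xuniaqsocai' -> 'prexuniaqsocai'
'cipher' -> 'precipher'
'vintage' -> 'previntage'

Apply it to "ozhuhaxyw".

Rule — prepend "pre".
On "ozhuhaxyw" that produces "preozhuhaxyw".

preozhuhaxyw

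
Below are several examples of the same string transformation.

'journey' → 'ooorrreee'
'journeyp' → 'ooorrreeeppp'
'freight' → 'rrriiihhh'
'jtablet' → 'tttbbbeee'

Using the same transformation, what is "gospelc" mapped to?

The transformation: keep every other character starting from the second (positions 2nd, 4th, 6th, ...), then repeat every character 3 times.
Applying both steps to "gospelc": "opl", then "oooppplll".

oooppplll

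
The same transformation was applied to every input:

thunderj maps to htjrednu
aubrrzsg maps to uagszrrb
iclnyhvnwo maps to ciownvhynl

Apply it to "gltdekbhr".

lgrhbkedt

Rule — move the first 2 characters to the end (rotate left by 2), then reverse the string.
Applying both steps to "gltdekbhr": "tdekbhrgl", then "lgrhbkedt".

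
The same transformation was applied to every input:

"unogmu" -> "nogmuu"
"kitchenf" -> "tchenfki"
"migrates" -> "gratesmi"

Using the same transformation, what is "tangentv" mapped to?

ngentvta

In each case the input is transformed by: swap the front and back halves of the string, then move the last 2 characters to the front (rotate right by 2).
On "tangentv" that produces "ngentvta".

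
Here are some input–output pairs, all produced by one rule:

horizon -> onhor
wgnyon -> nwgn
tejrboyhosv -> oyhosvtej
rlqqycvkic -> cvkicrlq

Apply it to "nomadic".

Looking at the pairs, the operation is to move the first 3 characters to the end (rotate left by 3), then delete the first 2 characters.
Applying both steps to "nomadic": "adicnom", then "icnom".

icnom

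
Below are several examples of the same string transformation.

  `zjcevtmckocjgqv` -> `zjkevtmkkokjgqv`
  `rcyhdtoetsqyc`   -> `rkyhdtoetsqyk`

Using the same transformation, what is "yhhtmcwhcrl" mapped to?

yhhtmkwhkrl

In each case the input is transformed by: replace every "c" with "k".
Applying that to "yhhtmcwhcrl" gives "yhhtmkwhkrl".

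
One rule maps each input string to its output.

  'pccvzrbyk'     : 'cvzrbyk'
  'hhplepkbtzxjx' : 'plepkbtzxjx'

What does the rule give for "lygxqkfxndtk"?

gxqkfxndtk

Rule — delete the first 2 characters.
Doing the same to "lygxqkfxndtk": "gxqkfxndtk".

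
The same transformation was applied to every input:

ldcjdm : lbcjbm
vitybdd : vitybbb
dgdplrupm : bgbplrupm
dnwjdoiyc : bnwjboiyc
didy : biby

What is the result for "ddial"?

bbial

What's happening: replace every "d" with "b".
On "ddial" that produces "bbial".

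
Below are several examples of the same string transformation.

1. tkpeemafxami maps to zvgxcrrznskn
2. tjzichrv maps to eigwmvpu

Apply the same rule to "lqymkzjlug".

htydlzxmwy

The rule is to shift every letter 13 places forward in the alphabet (wrapping around) — i.e. ROT13, then move the last 2 characters to the front (rotate right by 2).
Working it through for "lqymkzjlug": intermediate "ydlzxmwyht", final "htydlzxmwy".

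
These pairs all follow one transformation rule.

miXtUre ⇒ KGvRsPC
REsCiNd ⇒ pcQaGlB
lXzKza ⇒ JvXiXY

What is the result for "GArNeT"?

eyPlCr

The rule is to flip the case of every letter, then shift every letter 2 places backward in the alphabet (wrapping around).
Starting from "GArNeT": after the first operation, "gaRnEt"; after the second, "eyPlCr".
(Check on "REsCiNd": → "reScInD" → "pcQaGlB" ✓)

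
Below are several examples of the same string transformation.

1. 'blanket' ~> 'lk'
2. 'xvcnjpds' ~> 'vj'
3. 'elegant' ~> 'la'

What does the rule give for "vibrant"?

In each case the input is transformed by: move the last character to the front, then keep one character in every 3, starting at position 3 (positions 3rd, 6th, 9th, ...).
For "vibrant", step one produces "tvibran"; step two turns that into "ia".

ia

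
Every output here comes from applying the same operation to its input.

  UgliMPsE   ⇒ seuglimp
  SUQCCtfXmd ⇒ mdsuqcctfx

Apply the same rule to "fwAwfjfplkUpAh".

ahfwawfjfplkup

The pattern: move the last 2 characters to the front (rotate right by 2), then convert every letter to lowercase.
Working it through for "fwAwfjfplkUpAh": intermediate "AhfwAwfjfplkUp", final "ahfwawfjfplkup".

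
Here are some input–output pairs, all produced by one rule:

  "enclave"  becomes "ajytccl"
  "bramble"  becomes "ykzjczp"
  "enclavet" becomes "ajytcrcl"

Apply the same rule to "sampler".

knjcpqy

In each case the input is transformed by: shift every letter 2 places backward in the alphabet (wrapping around), then move the first 2 characters to the end (rotate left by 2).
"sampler" → "qyknjcp" → "knjcpqy".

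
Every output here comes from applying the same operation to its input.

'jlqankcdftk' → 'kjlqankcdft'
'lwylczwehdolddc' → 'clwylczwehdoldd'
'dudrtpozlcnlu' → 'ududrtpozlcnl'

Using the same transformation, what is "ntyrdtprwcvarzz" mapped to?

Each output is the input with this applied: move the last character to the front.
Doing the same to "ntyrdtprwcvarzz": "zntyrdtprwcvarz".

zntyrdtprwcvarz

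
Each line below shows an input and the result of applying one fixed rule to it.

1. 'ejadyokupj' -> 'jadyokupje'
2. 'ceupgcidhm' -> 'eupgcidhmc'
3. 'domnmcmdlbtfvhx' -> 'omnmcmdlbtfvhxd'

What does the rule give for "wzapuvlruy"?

What's happening: move the first character to the end.
For "wzapuvlruy" the result is "zapuvlruyw".

zapuvlruyw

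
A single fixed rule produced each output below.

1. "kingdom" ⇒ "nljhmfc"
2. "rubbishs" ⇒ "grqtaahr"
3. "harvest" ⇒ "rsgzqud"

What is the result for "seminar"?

The transformation: move the last 2 characters to the front (rotate right by 2), then shift every letter 1 place backward in the alphabet (wrapping around).
So "seminar" becomes "zqrdlhm".

zqrdlhm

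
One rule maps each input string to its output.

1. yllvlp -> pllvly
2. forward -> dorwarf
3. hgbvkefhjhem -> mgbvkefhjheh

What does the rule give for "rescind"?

Rule — swap the first and last characters.
"rescind" → "descinr".

descinr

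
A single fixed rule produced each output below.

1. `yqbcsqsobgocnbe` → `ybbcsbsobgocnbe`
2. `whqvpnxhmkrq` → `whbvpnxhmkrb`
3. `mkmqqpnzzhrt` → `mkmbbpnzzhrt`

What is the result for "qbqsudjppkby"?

bbbsudjppkby

In each case the input is transformed by: replace every "q" with "b".
So "qbqsudjppkby" becomes "bbbsudjppkby".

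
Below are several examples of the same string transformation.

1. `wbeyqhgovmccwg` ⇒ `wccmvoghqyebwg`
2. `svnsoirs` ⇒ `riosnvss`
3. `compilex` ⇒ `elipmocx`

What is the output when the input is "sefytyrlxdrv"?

In each case the input is transformed by: move the last character to the front, then reverse the string.
"sefytyrlxdrv" → "vsefytyrlxdr" → "rdxlrytyfesv".

rdxlrytyfesv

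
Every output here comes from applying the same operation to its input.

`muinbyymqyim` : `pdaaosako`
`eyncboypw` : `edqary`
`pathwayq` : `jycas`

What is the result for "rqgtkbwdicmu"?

vmdyfkeow

The transformation: delete the first 3 characters, then shift every letter 2 places forward in the alphabet (wrapping around).
Working it through for "rqgtkbwdicmu": intermediate "tkbwdicmu", final "vmdyfkeow".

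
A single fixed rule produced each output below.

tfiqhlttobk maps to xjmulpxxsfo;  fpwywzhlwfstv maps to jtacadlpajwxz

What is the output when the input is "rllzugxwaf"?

The pattern: shift every letter 4 places forward in the alphabet (wrapping around).
So "rllzugxwaf" becomes "vppdykbaej".

vppdykbaej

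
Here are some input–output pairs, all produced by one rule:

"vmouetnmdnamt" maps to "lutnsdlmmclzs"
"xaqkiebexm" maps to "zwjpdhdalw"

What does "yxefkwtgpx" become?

wxedvjfswo

The transformation: swap each adjacent pair of characters (1↔2, 3↔4, ...), then shift every letter 1 place backward in the alphabet (wrapping around).
"yxefkwtgpx" → "wxedvjfswo".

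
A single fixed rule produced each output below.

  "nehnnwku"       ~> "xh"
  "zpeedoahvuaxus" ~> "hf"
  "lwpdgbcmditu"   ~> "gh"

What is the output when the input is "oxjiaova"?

in

What's happening: shift every letter 13 places forward in the alphabet (wrapping around) — i.e. ROT13, then keep only the last 2 characters.
Starting from "oxjiaova": after the first operation, "bkwvnbin"; after the second, "in".
(Check on "nehnnwku": → "aruaajxh" → "xh" ✓)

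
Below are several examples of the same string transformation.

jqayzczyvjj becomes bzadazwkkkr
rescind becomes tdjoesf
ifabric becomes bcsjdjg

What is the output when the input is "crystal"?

ztubmds

Rule — shift every letter 1 place forward in the alphabet (wrapping around), then move the first 2 characters to the end (rotate left by 2).
On "crystal": the first step gives "dsztubm", and the second then gives "ztubmds".
(Check on "jqayzczyvjj": → "krbzadazwkk" → "bzadazwkkkr" ✓)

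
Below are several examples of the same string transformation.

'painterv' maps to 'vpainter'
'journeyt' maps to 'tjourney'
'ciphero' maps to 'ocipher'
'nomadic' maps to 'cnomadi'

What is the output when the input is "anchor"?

rancho

The transformation: move the last character to the front.
On "anchor" that produces "rancho".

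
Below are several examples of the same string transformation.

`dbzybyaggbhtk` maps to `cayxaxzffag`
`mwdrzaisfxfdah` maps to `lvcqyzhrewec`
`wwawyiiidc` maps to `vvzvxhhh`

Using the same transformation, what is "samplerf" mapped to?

The pattern: delete the last 2 characters, then shift every letter 1 place backward in the alphabet (wrapping around).
"samplerf" → "sample" → "rzlokd".

rzlokd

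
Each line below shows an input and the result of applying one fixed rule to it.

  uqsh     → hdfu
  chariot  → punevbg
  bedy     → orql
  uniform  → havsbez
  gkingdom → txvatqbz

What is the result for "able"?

The rule is to shift every letter 13 places forward in the alphabet (wrapping around) — i.e. ROT13.
"able" → "noyr".

noyr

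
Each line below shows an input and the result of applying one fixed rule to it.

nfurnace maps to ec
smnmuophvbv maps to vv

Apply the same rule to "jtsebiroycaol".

al

What's happening: swap each adjacent pair of characters (1↔2, 3↔4, ...), then keep only the last 2 characters.
For "jtsebiroycaol", step one produces "tjesiborcyoal"; step two turns that into "al".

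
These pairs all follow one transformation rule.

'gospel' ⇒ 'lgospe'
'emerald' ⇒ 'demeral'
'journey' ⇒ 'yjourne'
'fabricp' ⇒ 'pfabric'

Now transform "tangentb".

btangent

The transformation: move the last character to the front.
For "tangentb" the result is "btangent".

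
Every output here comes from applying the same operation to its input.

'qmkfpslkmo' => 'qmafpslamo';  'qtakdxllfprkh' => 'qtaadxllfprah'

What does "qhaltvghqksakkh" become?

The pattern: replace every "k" with "a".
So "qhaltvghqksakkh" becomes "qhaltvghqasaaah".

qhaltvghqasaaah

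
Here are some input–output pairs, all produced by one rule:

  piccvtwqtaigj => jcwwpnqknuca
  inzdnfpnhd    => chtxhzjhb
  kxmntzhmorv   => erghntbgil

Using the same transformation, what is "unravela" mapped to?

The transformation: delete the last character, then shift every letter 6 places backward in the alphabet (wrapping around).
Applying both steps to "unravela": "unravel", then "ohlupyf".

ohlupyf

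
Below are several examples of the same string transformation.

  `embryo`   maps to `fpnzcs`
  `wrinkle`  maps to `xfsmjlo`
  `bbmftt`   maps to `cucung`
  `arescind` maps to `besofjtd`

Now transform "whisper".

The rule is to take characters alternately from the front and the back (1st, last, 2nd, 2nd-last, ...), then shift every letter 1 place forward in the alphabet (wrapping around).
For "whisper", step one produces "wrheips"; step two turns that into "xsifjqt".

xsifjqt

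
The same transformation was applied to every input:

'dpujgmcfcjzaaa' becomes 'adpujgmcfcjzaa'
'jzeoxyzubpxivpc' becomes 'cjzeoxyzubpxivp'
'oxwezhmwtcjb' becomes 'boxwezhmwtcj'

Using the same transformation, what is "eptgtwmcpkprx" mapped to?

xeptgtwmcpkpr

Each output is the input with this applied: move the last character to the front.
On "eptgtwmcpkprx" that produces "xeptgtwmcpkpr".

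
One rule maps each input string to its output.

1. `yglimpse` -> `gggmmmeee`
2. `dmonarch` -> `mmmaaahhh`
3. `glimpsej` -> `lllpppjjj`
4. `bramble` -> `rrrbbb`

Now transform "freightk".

The pattern: keep one character in every 3, starting at position 2 (positions 2nd, 5th, 8th, ...), then repeat every character 3 times.
Working it through for "freightk": intermediate "rgk", final "rrrgggkkk".

rrrgggkkk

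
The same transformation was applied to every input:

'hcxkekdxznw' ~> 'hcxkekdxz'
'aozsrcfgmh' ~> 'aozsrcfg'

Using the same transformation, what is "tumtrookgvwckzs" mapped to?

tumtrookgvwck

What's happening: delete the last 2 characters.
On "tumtrookgvwckzs" that produces "tumtrookgvwck".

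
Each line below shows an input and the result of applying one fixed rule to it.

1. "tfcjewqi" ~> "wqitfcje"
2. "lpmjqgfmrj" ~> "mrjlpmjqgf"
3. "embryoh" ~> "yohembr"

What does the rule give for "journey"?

neyjour

Each output is the input with this applied: move the last 3 characters to the front (rotate right by 3).
For "journey" the result is "neyjour".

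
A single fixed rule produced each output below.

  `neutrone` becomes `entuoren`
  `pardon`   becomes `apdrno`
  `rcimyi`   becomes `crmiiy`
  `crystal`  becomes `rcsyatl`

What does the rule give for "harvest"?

The pattern: swap each adjacent pair of characters (1↔2, 3↔4, ...).
So "harvest" becomes "ahvrset".

ahvrset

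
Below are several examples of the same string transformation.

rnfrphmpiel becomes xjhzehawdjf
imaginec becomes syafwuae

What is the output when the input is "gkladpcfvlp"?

Looking at the pairs, the operation is to move the first 2 characters to the end (rotate left by 2), then shift every letter 8 places backward in the alphabet (wrapping around).
On "gkladpcfvlp": the first step gives "ladpcfvlpgk", and the second then gives "dsvhuxndhyc".

dsvhuxndhyc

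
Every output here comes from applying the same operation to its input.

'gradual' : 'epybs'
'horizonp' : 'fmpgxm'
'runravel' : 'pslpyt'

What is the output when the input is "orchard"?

What's happening: shift every letter 2 places backward in the alphabet (wrapping around), then delete the last 2 characters.
Starting from "orchard": after the first operation, "mpafypb"; after the second, "mpafy".
(Check on "gradual": → "epybsyj" → "epybs" ✓)

mpafy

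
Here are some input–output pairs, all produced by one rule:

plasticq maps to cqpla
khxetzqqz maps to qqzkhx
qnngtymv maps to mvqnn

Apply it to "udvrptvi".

In each case the input is transformed by: move the first 3 characters to the end (rotate left by 3), then delete the first 3 characters.
Starting from "udvrptvi": after the first operation, "rptviudv"; after the second, "viudv".

viudv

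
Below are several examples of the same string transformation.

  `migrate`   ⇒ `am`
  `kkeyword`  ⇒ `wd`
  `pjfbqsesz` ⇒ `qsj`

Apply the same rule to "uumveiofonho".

In each case the input is transformed by: move the first 2 characters to the end (rotate left by 2), then keep one character in every 3, starting at position 3 (positions 3rd, 6th, 9th, ...).
Applying both steps to "uumveiofonho": "mveiofonhouu", then "efhu".

efhu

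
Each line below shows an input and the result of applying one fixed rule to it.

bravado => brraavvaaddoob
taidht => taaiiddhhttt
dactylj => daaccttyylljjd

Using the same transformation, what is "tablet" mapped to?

The transformation: double every character, then move the first character to the end.
Working it through for "tablet": intermediate "ttaabblleett", final "taabblleettt".

taabblleettt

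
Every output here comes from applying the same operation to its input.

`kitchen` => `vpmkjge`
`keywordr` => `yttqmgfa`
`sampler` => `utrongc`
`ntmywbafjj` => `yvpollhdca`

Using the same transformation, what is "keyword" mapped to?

Rule — shift every letter 2 places forward in the alphabet (wrapping around), then sort the characters into reverse alphabetical order.
Applying both steps to "keyword": "mgayqtf", then "ytqmgfa".

ytqmgfa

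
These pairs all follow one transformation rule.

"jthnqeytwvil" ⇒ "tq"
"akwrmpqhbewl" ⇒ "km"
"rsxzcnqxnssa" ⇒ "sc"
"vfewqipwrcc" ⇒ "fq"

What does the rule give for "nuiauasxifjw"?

uu

What's happening: keep one character in every 3, starting at position 2 (positions 2nd, 5th, 8th, ...), then delete the last 2 characters.
Starting from "nuiauasxifjw": after the first operation, "uuxj"; after the second, "uu".
(Check on "akwrmpqhbewl": → "kmhw" → "km" ✓)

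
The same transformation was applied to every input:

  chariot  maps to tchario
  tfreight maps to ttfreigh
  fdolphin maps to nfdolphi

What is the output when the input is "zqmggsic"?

czqmggsi

In each case the input is transformed by: move the last character to the front.
So "zqmggsic" becomes "czqmggsi".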